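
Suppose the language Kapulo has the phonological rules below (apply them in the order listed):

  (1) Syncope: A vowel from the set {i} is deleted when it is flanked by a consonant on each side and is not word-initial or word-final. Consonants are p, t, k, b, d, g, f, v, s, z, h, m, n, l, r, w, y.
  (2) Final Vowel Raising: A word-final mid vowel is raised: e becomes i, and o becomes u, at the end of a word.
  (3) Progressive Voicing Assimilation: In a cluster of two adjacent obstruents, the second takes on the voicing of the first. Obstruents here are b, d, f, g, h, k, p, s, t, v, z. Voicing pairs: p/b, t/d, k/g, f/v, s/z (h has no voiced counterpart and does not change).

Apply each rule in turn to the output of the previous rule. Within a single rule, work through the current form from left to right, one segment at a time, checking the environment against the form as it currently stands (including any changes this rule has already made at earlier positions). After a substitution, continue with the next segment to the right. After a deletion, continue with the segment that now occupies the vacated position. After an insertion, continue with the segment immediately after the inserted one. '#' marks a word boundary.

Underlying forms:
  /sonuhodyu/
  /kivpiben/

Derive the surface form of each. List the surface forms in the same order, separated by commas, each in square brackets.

[sonuhodyu], [kfppen]

/sonuhodyu/:
  (1) Syncope: no change — [sonuhodyu]
  (2) Final Vowel Raising: no change — [sonuhodyu]
  (3) Progressive Voicing Assimilation: no change — [sonuhodyu]
/kivpiben/:
  (1) Syncope: [kivpiben] → [kvpben]
  (2) Final Vowel Raising: no change — [kvpben]
  (3) Progressive Voicing Assimilation: [kvpben] → [kfppen]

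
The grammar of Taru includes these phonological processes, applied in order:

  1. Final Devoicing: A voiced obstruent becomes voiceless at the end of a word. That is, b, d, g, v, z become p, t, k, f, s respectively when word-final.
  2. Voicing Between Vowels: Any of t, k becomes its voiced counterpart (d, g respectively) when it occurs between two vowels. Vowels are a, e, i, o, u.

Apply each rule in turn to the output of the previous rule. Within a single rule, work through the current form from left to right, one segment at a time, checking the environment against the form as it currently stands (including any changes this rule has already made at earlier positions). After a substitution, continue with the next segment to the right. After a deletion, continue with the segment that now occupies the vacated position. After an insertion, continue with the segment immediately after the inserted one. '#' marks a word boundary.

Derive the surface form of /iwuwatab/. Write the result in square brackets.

1 Final Devoicing: [iwuwatab] → [iwuwatap]
2 Voicing Between Vowels: [iwuwatap] → [iwuwadap]

[iwuwadap]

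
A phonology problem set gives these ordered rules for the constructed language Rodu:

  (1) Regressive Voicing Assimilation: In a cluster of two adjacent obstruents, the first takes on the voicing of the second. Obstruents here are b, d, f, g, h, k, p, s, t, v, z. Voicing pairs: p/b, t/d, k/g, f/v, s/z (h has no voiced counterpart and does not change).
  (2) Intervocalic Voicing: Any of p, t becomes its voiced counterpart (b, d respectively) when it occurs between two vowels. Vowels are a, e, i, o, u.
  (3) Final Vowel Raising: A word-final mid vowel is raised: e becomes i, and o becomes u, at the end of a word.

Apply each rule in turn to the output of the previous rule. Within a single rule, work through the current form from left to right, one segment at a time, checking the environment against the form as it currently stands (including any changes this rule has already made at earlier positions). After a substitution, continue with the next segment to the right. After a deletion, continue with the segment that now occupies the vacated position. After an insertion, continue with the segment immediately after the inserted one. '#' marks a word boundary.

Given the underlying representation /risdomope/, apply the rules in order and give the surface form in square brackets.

(1) Regressive Voicing Assimilation: [risdomope] → [rizdomope]
(2) Intervocalic Voicing: [rizdomope] → [rizdomobe]
(3) Final Vowel Raising: [rizdomobe] → [rizdomobi]

[rizdomobi]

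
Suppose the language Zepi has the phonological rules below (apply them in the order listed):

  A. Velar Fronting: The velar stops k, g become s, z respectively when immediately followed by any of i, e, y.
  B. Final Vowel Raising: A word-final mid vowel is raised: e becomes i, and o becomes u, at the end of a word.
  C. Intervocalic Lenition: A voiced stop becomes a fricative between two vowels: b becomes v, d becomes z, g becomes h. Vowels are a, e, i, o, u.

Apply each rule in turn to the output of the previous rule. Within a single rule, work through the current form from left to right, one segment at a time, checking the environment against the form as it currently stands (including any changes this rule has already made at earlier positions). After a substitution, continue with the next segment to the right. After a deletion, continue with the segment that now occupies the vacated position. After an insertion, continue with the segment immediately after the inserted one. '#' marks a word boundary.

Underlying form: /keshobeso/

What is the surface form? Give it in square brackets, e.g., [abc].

[seshovesu]

A Velar Fronting: [keshobeso] → [seshobeso]
B Final Vowel Raising: [seshobeso] → [seshobesu]
C Intervocalic Lenition: [seshobesu] → [seshovesu]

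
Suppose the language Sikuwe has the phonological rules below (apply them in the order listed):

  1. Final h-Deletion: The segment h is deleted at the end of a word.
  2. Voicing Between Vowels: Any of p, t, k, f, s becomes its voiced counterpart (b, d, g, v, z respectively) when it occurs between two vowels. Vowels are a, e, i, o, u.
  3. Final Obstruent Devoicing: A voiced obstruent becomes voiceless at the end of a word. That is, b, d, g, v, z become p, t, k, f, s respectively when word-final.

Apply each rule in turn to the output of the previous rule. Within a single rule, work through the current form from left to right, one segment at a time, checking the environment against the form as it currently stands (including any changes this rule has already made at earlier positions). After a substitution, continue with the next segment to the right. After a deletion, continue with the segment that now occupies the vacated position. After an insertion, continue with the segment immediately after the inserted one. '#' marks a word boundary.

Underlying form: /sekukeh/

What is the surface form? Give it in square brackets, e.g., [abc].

[seguge]

1 Final h-Deletion: [sekukeh] → [sekuke]
2 Voicing Between Vowels: [sekuke] → [seguge]
3 Final Obstruent Devoicing: no change — [seguge]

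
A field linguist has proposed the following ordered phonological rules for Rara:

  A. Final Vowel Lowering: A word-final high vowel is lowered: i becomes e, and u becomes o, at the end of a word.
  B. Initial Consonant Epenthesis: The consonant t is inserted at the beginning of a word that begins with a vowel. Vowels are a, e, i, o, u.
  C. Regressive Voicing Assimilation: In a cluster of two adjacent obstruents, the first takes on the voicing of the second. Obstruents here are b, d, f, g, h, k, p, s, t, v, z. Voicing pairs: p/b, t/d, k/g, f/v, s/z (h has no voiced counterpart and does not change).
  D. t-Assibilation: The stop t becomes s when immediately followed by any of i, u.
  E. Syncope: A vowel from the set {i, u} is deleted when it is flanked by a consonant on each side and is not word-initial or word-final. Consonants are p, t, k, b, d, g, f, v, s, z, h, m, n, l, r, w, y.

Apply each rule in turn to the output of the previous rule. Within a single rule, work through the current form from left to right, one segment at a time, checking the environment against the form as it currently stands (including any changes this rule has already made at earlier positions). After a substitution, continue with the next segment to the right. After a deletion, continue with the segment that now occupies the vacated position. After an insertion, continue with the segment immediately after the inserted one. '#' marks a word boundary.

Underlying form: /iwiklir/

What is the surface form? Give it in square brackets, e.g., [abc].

[swklr]

A Final Vowel Lowering: no change — [iwiklir]
B Initial Consonant Epenthesis: [iwiklir] → [tiwiklir]
C Regressive Voicing Assimilation: no change — [tiwiklir]
D t-Assibilation: [tiwiklir] → [siwiklir]
E Syncope: [siwiklir] → [swklr]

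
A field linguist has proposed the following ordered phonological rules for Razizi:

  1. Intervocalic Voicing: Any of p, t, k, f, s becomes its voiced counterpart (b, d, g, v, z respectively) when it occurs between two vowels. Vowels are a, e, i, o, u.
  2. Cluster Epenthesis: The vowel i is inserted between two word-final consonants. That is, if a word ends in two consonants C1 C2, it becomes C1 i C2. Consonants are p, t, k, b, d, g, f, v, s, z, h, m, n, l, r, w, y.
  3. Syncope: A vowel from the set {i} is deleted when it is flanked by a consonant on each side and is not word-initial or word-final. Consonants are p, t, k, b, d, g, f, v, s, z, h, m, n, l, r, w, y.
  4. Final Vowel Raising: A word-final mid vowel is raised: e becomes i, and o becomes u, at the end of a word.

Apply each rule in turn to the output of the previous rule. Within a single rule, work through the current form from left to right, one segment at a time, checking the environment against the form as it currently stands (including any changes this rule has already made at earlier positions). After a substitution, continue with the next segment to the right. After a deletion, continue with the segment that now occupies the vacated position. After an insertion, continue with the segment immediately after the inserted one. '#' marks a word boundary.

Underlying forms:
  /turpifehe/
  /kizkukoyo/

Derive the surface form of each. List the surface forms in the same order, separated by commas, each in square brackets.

/turpifehe/:
  1 Intervocalic Voicing: [turpifehe] → [turpivehe]
  2 Cluster Epenthesis: no change — [turpivehe]
  3 Syncope: [turpivehe] → [turpvehe]
  4 Final Vowel Raising: [turpvehe] → [turpvehi]
/kizkukoyo/:
  1 Intervocalic Voicing: [kizkukoyo] → [kizkugoyo]
  2 Cluster Epenthesis: no change — [kizkugoyo]
  3 Syncope: [kizkugoyo] → [kzkugoyo]
  4 Final Vowel Raising: [kzkugoyo] → [kzkugoyu]

[turpvehi], [kzkugoyu]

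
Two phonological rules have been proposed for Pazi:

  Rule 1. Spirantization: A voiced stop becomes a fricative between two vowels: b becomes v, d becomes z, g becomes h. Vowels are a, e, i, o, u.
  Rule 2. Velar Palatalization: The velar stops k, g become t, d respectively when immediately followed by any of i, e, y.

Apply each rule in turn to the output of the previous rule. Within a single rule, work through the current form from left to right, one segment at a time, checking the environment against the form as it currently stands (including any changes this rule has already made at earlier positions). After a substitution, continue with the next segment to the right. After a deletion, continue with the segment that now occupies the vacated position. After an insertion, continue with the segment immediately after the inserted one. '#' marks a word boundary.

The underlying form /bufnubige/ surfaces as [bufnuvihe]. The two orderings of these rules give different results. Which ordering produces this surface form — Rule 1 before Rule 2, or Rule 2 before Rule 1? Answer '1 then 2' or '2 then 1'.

Order 1 then 2:
  1 Spirantization: [bufnubige] → [bufnuvihe]
  2 Velar Palatalization: no change — [bufnuvihe]
  result: [bufnuvihe]
Order 2 then 1:
  2 Velar Palatalization: [bufnubige] → [bufnubide]
  1 Spirantization: [bufnubide] → [bufnuvize]
  result: [bufnuvize]

1 then 2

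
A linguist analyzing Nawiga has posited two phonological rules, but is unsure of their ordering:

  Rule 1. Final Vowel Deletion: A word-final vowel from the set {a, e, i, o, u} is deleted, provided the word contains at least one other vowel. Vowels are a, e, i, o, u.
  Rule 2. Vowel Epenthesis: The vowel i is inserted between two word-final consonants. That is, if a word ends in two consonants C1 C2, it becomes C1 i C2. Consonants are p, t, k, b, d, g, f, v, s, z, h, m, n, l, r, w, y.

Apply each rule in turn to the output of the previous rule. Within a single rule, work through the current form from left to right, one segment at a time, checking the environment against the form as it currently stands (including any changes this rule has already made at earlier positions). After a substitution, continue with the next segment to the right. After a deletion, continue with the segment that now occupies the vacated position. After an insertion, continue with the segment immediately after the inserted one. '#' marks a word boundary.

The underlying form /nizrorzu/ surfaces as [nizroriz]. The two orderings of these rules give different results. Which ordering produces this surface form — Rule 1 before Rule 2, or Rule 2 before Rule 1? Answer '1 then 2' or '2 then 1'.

Order 1 then 2:
  1 Final Vowel Deletion: [nizrorzu] → [nizrorz]
  2 Vowel Epenthesis: [nizrorz] → [nizroriz]
  result: [nizroriz]
Order 2 then 1:
  2 Vowel Epenthesis: no change — [nizrorzu]
  1 Final Vowel Deletion: [nizrorzu] → [nizrorz]
  result: [nizrorz]

1 then 2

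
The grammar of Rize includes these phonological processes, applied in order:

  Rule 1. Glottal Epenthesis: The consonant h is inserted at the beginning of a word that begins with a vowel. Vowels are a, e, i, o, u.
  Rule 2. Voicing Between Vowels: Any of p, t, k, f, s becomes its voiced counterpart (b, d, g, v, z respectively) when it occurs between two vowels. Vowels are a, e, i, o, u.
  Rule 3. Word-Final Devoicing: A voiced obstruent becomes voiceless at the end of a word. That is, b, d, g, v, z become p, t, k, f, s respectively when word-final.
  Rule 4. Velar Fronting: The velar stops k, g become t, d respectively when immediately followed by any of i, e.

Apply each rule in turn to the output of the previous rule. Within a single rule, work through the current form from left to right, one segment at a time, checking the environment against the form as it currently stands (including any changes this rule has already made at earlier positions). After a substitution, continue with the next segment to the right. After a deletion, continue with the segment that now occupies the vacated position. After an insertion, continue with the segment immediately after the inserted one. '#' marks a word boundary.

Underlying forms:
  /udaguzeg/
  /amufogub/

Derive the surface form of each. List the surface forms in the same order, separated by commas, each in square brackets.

/udaguzeg/:
  Rule 1 Glottal Epenthesis: [udaguzeg] → [hudaguzeg]
  Rule 2 Voicing Between Vowels: no change — [hudaguzeg]
  Rule 3 Word-Final Devoicing: [hudaguzeg] → [hudaguzek]
  Rule 4 Velar Fronting: no change — [hudaguzek]
/amufogub/:
  Rule 1 Glottal Epenthesis: [amufogub] → [hamufogub]
  Rule 2 Voicing Between Vowels: [hamufogub] → [hamuvogub]
  Rule 3 Word-Final Devoicing: [hamuvogub] → [hamuvogup]
  Rule 4 Velar Fronting: no change — [hamuvogup]

[hudaguzek], [hamuvogup]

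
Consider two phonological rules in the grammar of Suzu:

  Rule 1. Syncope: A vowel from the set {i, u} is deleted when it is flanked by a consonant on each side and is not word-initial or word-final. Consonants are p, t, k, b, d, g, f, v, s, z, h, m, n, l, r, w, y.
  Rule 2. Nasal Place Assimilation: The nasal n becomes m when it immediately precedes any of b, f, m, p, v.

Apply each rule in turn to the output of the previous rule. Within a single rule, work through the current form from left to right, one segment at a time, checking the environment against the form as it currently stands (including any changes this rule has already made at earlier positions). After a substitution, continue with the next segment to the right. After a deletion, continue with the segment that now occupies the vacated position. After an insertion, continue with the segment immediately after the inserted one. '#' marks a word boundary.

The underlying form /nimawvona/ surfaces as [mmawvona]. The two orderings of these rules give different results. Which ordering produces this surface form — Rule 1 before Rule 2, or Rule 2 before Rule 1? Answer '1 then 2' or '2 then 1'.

Order 1 then 2:
  1 Syncope: [nimawvona] → [nmawvona]
  2 Nasal Place Assimilation: [nmawvona] → [mmawvona]
  result: [mmawvona]
Order 2 then 1:
  2 Nasal Place Assimilation: no change — [nimawvona]
  1 Syncope: [nimawvona] → [nmawvona]
  result: [nmawvona]

1 then 2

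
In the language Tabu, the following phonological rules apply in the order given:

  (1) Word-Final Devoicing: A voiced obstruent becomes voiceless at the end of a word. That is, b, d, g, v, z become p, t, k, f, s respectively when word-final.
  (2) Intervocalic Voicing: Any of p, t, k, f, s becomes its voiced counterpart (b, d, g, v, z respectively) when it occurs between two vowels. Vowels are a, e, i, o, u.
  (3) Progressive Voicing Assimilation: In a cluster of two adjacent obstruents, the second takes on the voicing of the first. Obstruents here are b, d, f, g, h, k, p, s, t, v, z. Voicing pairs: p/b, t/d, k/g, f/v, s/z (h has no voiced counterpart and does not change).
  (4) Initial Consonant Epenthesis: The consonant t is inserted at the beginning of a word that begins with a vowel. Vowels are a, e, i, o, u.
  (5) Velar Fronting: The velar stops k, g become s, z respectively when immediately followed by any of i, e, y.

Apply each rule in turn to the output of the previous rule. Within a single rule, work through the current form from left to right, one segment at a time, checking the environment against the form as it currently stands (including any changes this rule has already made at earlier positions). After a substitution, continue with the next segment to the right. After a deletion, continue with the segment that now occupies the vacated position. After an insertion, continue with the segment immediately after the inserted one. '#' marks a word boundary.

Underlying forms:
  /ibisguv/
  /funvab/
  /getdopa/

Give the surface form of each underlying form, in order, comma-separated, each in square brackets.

/ibisguv/:
  (1) Word-Final Devoicing: [ibisguv] → [ibisguf]
  (2) Intervocalic Voicing: no change — [ibisguf]
  (3) Progressive Voicing Assimilation: [ibisguf] → [ibiskuf]
  (4) Initial Consonant Epenthesis: [ibiskuf] → [tibiskuf]
  (5) Velar Fronting: no change — [tibiskuf]
/funvab/:
  (1) Word-Final Devoicing: [funvab] → [funvap]
  (2) Intervocalic Voicing: no change — [funvap]
  (3) Progressive Voicing Assimilation: no change — [funvap]
  (4) Initial Consonant Epenthesis: no change — [funvap]
  (5) Velar Fronting: no change — [funvap]
/getdopa/:
  (1) Word-Final Devoicing: no change — [getdopa]
  (2) Intervocalic Voicing: [getdopa] → [getdoba]
  (3) Progressive Voicing Assimilation: [getdoba] → [gettoba]
  (4) Initial Consonant Epenthesis: no change — [gettoba]
  (5) Velar Fronting: [gettoba] → [zettoba]

[tibiskuf], [funvap], [zettoba]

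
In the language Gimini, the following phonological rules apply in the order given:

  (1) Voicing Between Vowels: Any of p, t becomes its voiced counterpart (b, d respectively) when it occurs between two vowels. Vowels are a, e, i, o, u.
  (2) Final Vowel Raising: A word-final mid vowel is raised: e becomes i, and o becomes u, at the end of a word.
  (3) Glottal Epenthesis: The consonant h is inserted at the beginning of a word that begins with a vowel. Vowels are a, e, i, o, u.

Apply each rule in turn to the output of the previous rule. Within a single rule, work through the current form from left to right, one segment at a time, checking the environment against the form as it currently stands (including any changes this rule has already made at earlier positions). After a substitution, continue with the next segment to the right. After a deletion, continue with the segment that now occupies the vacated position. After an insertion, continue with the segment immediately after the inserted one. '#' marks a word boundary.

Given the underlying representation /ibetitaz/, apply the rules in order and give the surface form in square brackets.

(1) Voicing Between Vowels: [ibetitaz] → [ibedidaz]
(2) Final Vowel Raising: no change — [ibedidaz]
(3) Glottal Epenthesis: [ibedidaz] → [hibedidaz]

[hibedidaz]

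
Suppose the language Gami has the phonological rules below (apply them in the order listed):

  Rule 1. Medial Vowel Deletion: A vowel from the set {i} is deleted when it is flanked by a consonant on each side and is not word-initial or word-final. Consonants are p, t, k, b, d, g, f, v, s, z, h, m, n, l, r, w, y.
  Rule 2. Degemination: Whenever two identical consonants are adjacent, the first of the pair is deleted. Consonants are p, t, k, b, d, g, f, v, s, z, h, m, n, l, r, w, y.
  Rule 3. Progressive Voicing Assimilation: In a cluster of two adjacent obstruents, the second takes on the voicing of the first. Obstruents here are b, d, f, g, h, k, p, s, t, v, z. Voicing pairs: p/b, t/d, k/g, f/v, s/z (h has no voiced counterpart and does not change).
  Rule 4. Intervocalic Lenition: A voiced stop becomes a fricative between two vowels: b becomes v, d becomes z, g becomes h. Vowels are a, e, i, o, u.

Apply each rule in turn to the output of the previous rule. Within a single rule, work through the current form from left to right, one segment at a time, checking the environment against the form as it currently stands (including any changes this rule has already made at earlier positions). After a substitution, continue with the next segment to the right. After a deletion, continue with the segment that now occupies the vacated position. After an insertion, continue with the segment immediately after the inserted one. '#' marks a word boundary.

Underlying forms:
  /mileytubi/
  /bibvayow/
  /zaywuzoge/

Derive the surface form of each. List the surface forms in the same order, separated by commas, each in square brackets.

[mleytuvi], [bvayow], [zaywuzohe]

/mileytubi/:
  Rule 1 Medial Vowel Deletion: [mileytubi] → [mleytubi]
  Rule 2 Degemination: no change — [mleytubi]
  Rule 3 Progressive Voicing Assimilation: no change — [mleytubi]
  Rule 4 Intervocalic Lenition: [mleytubi] → [mleytuvi]
/bibvayow/:
  Rule 1 Medial Vowel Deletion: [bibvayow] → [bbvayow]
  Rule 2 Degemination: [bbvayow] → [bvayow]
  Rule 3 Progressive Voicing Assimilation: no change — [bvayow]
  Rule 4 Intervocalic Lenition: no change — [bvayow]
/zaywuzoge/:
  Rule 1 Medial Vowel Deletion: no change — [zaywuzoge]
  Rule 2 Degemination: no change — [zaywuzoge]
  Rule 3 Progressive Voicing Assimilation: no change — [zaywuzoge]
  Rule 4 Intervocalic Lenition: [zaywuzoge] → [zaywuzohe]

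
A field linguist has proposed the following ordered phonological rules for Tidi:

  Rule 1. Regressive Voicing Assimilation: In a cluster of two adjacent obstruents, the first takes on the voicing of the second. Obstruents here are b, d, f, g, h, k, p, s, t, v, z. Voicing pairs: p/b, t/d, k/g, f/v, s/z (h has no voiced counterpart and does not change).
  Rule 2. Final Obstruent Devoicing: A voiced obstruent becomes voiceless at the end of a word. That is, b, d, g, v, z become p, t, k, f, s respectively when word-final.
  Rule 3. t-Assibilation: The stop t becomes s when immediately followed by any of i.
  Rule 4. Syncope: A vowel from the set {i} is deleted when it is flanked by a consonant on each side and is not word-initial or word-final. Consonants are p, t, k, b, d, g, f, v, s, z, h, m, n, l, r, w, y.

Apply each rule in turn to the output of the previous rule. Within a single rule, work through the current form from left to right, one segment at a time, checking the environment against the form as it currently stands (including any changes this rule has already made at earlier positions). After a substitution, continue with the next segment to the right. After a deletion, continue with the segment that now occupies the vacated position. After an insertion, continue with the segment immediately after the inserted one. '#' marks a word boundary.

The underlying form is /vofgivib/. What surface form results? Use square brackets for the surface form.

[vovgvp]

Rule 1 Regressive Voicing Assimilation: [vofgivib] → [vovgivib]
Rule 2 Final Obstruent Devoicing: [vovgivib] → [vovgivip]
Rule 3 t-Assibilation: no change — [vovgivip]
Rule 4 Syncope: [vovgivip] → [vovgvp]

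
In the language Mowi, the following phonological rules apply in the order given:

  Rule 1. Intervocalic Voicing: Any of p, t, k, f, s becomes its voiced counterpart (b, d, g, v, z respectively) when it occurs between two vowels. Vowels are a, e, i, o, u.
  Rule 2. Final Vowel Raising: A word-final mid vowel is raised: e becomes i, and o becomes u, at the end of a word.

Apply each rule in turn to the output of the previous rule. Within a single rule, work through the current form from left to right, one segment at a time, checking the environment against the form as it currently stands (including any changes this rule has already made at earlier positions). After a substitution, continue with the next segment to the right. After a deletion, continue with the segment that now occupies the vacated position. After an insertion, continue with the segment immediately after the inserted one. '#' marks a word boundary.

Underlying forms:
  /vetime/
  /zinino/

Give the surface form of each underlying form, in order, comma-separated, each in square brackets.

[vedimi], [zininu]

/vetime/:
  Rule 1 Intervocalic Voicing: [vetime] → [vedime]
  Rule 2 Final Vowel Raising: [vedime] → [vedimi]
/zinino/:
  Rule 1 Intervocalic Voicing: no change — [zinino]
  Rule 2 Final Vowel Raising: [zinino] → [zininu]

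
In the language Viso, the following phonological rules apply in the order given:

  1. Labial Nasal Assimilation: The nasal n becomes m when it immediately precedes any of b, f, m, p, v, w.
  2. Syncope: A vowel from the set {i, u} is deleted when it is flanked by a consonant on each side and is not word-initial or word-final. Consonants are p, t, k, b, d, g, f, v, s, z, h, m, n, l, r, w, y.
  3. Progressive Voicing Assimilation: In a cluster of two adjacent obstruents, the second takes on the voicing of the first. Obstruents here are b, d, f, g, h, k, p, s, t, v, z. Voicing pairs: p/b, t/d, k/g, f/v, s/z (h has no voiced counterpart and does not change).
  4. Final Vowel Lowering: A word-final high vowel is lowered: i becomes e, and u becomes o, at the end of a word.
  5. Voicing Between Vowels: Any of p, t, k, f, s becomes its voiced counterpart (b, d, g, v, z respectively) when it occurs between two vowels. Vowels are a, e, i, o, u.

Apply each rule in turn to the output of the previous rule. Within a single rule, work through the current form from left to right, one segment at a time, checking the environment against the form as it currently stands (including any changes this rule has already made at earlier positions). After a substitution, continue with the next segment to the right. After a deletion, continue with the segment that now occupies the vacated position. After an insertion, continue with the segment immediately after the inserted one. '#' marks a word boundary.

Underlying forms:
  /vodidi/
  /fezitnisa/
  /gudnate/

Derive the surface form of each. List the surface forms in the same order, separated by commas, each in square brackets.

/vodidi/:
  1 Labial Nasal Assimilation: no change — [vodidi]
  2 Syncope: [vodidi] → [voddi]
  3 Progressive Voicing Assimilation: no change — [voddi]
  4 Final Vowel Lowering: [voddi] → [vodde]
  5 Voicing Between Vowels: no change — [vodde]
/fezitnisa/:
  1 Labial Nasal Assimilation: no change — [fezitnisa]
  2 Syncope: [fezitnisa] → [feztnsa]
  3 Progressive Voicing Assimilation: [feztnsa] → [fezdnsa]
  4 Final Vowel Lowering: no change — [fezdnsa]
  5 Voicing Between Vowels: no change — [fezdnsa]
/gudnate/:
  1 Labial Nasal Assimilation: no change — [gudnate]
  2 Syncope: [gudnate] → [gdnate]
  3 Progressive Voicing Assimilation: no change — [gdnate]
  4 Final Vowel Lowering: no change — [gdnate]
  5 Voicing Between Vowels: [gdnate] → [gdnade]

[vodde], [fezdnsa], [gdnade]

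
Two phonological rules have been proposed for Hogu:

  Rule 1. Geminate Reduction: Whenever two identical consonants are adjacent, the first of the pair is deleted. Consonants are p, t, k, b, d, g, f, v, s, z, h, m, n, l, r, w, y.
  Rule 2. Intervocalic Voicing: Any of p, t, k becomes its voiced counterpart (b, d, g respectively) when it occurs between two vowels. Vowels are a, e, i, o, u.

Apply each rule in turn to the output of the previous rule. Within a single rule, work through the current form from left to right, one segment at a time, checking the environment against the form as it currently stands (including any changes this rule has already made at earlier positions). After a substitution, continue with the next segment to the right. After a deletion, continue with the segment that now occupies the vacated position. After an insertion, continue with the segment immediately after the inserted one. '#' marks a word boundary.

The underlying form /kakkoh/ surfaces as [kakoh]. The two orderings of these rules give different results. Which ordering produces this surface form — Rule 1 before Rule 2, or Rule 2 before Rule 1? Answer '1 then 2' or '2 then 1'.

Order 1 then 2:
  1 Geminate Reduction: [kakkoh] → [kakoh]
  2 Intervocalic Voicing: [kakoh] → [kagoh]
  result: [kagoh]
Order 2 then 1:
  2 Intervocalic Voicing: no change — [kakkoh]
  1 Geminate Reduction: [kakkoh] → [kakoh]
  result: [kakoh]

2 then 1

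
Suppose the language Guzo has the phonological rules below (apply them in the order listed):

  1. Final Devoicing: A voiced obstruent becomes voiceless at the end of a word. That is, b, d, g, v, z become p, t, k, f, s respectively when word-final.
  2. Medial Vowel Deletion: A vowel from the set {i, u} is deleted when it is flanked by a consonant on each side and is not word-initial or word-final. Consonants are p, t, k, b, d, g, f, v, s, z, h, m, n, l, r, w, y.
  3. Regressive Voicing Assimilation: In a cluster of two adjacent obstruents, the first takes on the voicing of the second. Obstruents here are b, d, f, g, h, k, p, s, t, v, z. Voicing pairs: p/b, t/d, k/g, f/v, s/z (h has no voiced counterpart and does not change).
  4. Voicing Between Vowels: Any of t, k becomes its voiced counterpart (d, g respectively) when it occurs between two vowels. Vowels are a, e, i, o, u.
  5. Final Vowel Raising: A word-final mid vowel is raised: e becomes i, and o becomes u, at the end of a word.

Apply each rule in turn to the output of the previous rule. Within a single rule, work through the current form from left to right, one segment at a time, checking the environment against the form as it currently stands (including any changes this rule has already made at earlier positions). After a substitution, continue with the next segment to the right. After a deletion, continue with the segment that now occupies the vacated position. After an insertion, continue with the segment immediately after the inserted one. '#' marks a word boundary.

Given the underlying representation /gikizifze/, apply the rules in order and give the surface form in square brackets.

[kgsvzi]

1 Final Devoicing: no change — [gikizifze]
2 Medial Vowel Deletion: [gikizifze] → [gkzfze]
3 Regressive Voicing Assimilation: [gkzfze] → [kgsvze]
4 Voicing Between Vowels: no change — [kgsvze]
5 Final Vowel Raising: [kgsvze] → [kgsvzi]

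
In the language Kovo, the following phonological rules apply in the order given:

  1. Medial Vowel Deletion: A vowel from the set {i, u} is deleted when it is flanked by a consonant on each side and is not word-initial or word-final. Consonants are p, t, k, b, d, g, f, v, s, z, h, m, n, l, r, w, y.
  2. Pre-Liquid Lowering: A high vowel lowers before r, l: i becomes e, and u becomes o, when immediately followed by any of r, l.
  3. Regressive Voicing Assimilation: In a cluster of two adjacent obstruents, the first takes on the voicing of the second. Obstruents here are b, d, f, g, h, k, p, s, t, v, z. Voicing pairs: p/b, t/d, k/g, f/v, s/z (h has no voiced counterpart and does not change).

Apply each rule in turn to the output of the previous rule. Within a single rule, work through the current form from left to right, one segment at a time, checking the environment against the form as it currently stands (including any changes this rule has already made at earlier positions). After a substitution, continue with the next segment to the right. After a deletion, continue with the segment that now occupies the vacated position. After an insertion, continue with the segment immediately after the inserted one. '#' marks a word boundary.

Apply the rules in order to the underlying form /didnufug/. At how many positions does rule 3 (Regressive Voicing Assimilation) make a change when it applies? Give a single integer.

1 Medial Vowel Deletion: [didnufug] → [ddnfg]
2 Pre-Liquid Lowering: no change — [ddnfg]
3 Regressive Voicing Assimilation: [ddnfg] → [ddnvg]
Rule 3 changed 1 position(s).

1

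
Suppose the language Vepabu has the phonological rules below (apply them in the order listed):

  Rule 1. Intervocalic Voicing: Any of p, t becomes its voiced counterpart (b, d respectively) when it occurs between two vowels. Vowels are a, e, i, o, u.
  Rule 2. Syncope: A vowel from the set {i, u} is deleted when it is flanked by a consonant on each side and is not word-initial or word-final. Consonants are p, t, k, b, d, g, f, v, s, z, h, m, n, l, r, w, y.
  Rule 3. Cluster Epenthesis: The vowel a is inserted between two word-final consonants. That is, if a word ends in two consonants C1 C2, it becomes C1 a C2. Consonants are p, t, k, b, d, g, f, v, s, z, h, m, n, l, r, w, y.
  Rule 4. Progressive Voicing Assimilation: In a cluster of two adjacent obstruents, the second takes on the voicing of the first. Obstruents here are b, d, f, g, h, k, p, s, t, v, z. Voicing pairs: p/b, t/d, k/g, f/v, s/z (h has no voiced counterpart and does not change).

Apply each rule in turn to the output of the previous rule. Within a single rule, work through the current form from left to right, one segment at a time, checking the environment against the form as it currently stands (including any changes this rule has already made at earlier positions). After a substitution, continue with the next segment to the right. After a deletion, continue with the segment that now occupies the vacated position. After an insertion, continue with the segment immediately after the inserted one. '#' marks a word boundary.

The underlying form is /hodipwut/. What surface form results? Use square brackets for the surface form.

[hodbwat]

Rule 1 Intervocalic Voicing: no change — [hodipwut]
Rule 2 Syncope: [hodipwut] → [hodpwt]
Rule 3 Cluster Epenthesis: [hodpwt] → [hodpwat]
Rule 4 Progressive Voicing Assimilation: [hodpwat] → [hodbwat]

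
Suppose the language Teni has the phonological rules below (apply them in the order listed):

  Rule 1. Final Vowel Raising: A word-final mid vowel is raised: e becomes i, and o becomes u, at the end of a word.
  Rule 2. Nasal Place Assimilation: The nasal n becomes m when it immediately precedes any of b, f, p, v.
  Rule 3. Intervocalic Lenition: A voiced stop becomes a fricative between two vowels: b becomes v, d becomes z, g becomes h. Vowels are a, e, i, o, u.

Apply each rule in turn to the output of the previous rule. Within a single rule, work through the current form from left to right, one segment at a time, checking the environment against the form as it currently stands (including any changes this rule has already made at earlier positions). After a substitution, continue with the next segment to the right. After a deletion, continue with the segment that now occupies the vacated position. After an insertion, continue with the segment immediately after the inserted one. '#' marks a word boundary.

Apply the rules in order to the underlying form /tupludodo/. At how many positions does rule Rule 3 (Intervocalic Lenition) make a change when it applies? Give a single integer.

2

Rule 1 Final Vowel Raising: [tupludodo] → [tupludodu]
Rule 2 Nasal Place Assimilation: no change — [tupludodu]
Rule 3 Intervocalic Lenition: [tupludodu] → [tupluzozu]
Rule Rule 3 changed 2 position(s).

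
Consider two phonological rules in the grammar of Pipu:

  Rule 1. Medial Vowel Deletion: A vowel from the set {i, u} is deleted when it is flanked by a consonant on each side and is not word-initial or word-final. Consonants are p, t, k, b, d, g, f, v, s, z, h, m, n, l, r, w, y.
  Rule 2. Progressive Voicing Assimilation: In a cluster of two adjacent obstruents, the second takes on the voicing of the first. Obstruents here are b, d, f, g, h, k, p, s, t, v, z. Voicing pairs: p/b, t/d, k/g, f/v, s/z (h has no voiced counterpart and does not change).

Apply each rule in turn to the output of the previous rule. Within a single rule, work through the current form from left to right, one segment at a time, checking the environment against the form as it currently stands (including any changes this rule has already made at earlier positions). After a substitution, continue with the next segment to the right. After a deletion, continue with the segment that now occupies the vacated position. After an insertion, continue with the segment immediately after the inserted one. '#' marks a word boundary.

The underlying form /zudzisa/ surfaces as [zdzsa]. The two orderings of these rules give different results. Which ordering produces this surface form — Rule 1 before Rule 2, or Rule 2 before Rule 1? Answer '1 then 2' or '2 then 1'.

2 then 1

Order 1 then 2:
  1 Medial Vowel Deletion: [zudzisa] → [zdzsa]
  2 Progressive Voicing Assimilation: [zdzsa] → [zdzza]
  result: [zdzza]
Order 2 then 1:
  2 Progressive Voicing Assimilation: no change — [zudzisa]
  1 Medial Vowel Deletion: [zudzisa] → [zdzsa]
  result: [zdzsa]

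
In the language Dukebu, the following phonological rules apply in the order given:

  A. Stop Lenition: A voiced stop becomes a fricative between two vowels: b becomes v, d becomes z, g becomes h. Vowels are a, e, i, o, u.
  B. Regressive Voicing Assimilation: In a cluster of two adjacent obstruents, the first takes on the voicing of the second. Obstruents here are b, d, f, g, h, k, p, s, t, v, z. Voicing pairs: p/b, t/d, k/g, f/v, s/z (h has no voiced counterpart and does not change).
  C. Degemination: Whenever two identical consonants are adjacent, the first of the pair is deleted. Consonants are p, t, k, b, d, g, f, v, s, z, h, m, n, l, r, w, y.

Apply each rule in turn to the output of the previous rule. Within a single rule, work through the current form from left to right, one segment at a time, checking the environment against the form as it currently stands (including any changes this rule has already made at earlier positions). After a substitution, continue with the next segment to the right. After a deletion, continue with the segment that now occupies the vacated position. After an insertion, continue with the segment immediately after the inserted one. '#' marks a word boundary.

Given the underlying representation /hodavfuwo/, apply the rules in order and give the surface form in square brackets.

[hozafuwo]

A Stop Lenition: [hodavfuwo] → [hozavfuwo]
B Regressive Voicing Assimilation: [hozavfuwo] → [hozaffuwo]
C Degemination: [hozaffuwo] → [hozafuwo]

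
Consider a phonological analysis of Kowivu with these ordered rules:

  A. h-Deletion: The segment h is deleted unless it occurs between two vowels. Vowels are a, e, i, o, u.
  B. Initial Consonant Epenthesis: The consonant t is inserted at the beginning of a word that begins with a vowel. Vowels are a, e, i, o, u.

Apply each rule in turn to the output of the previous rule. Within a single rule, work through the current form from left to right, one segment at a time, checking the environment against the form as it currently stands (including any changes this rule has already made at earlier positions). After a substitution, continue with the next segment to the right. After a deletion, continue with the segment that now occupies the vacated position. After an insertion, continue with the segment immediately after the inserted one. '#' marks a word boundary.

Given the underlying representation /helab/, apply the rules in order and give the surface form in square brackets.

[telab]

A h-Deletion: [helab] → [elab]
B Initial Consonant Epenthesis: [elab] → [telab]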